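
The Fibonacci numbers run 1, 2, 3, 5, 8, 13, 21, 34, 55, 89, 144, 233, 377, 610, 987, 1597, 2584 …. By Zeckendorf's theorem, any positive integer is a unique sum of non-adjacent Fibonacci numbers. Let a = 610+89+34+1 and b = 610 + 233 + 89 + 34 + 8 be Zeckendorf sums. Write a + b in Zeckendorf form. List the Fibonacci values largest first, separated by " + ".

The two numbers are 734 and 974, so their sum is 1708.
Repeatedly subtract the largest Fibonacci number that fits:
subtract 1597 from 1708: 111 remains
subtract 89 from 111: 22 remains
subtract 21 from 22: 1 remains
subtract 1 from 1: 0 remains

1597 + 89 + 21 + 1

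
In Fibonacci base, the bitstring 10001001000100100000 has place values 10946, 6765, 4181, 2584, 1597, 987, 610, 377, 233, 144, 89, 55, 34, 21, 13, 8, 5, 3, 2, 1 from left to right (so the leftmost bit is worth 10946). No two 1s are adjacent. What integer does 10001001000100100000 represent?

Summing the place values of the 1 bits: 10946 + 1597 + 377 + 55 + 13 = 12988.

12988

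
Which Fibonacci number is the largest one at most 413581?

317811

317811 ≤ 413581 < 514229, so the largest Fibonacci number not exceeding 413581 is 317811.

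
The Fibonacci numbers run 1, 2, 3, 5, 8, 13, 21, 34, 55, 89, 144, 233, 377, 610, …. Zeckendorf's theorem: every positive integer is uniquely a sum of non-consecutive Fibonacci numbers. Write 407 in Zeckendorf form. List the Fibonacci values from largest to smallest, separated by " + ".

Greedily peel off the largest Fibonacci term at each step:
407: greatest Fibonacci not exceeding it is 377, leaving 30
30: greatest Fibonacci not exceeding it is 21, leaving 9
9: greatest Fibonacci not exceeding it is 8, leaving 1
1: greatest Fibonacci not exceeding it is 1, leaving 0
So 407 = 377 + 21 + 8 + 1, with no two terms consecutive in the sequence.

377 + 21 + 8 + 1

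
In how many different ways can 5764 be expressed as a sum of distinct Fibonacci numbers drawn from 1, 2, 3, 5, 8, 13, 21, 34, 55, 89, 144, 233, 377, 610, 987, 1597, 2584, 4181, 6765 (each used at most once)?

10

Starting from the Zeckendorf form and repeatedly splitting a term F_k into F_{k−1} + F_{k−2} (when neither is already used) reaches every representation.
5764 = 4181+987+377+144+55+13+5+2 = 4181+987+377+144+34+21+13+5+2 = 2584+1597+987+377+144+55+13+5+2 = 4181+987+377+89+55+34+21+13+5+2 = 2584+1597+987+377+144+34+21+13+5+2 = … (5 more), for 10 in all.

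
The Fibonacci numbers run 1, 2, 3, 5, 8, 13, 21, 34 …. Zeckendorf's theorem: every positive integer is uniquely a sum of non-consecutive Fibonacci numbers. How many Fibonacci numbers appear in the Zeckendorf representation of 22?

2

22 − 21 = 1
1 − 1 = 0
22 = 21 + 1, which has 2 terms.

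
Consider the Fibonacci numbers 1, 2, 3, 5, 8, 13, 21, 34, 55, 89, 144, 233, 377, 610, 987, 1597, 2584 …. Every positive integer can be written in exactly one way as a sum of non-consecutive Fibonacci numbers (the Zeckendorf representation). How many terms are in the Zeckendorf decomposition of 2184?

1597 ≤ 2184 < 2584, so take 1597; remainder 587
377 ≤ 587 < 610, so take 377; remainder 210
144 ≤ 210 < 233, so take 144; remainder 66
55 ≤ 66 < 89, so take 55; remainder 11
8 ≤ 11 < 13, so take 8; remainder 3
3 ≤ 3 < 5, so take 3; remainder 0
2184 = 1597 + 377 + 144 + 55 + 8 + 3, which has 6 terms.

6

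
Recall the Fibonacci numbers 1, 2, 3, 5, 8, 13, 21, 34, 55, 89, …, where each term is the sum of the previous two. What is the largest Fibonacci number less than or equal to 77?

55

55 ≤ 77 < 89, so the largest Fibonacci number not exceeding 77 is 55.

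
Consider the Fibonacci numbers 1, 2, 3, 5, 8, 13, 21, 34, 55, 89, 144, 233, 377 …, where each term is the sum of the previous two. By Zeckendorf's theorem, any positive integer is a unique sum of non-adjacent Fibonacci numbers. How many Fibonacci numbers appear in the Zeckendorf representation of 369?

largest Fibonacci ≤ 369 is 233; 369 − 233 = 136
largest Fibonacci ≤ 136 is 89; 136 − 89 = 47
largest Fibonacci ≤ 47 is 34; 47 − 34 = 13
largest Fibonacci ≤ 13 is 13; 13 − 13 = 0
369 = 233 + 89 + 34 + 13, which has 4 terms.

4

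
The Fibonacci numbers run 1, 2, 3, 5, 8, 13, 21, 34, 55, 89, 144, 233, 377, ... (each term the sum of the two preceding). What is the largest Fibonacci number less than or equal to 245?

233

233 ≤ 245 < 377, so the largest Fibonacci number not exceeding 245 is 233.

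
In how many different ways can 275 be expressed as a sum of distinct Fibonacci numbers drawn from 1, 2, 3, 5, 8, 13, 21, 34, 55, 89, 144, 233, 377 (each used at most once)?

275 = 233+34+8 = 233+34+5+3 = 233+21+13+8 = 144+89+34+8 = 233+34+5+2+1 = … (10 more), for 15 in all.

15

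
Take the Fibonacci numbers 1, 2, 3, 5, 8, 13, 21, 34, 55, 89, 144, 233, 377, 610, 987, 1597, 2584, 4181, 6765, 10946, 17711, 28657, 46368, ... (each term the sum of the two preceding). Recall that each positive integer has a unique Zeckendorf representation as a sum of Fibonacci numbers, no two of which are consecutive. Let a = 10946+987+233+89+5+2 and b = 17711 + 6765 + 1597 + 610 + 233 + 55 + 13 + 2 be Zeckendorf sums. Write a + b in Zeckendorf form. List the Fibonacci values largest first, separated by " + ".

28657 + 6765 + 2584 + 987 + 233 + 21 + 1

The two numbers are 12262 and 26986, so their sum is 39248.
take 28657 (≤ 39248); 39248 − 28657 = 10591
take 6765 (≤ 10591); 10591 − 6765 = 3826
take 2584 (≤ 3826); 3826 − 2584 = 1242
take 987 (≤ 1242); 1242 − 987 = 255
take 233 (≤ 255); 255 − 233 = 22
take 21 (≤ 22); 22 − 21 = 1
take 1 (≤ 1); 1 − 1 = 0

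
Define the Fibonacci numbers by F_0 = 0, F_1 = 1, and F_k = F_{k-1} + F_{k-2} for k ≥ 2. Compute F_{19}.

Iterating the recurrence up to F_{15} = 610 and F_{14} = 377:
F_{16} = F_{15} + F_{14} = 610 + 377 = 987
F_{17} = F_{16} + F_{15} = 987 + 610 = 1597
F_{18} = F_{17} + F_{16} = 1597 + 987 = 2584
F_{19} = F_{18} + F_{17} = 2584 + 1597 = 4181

4181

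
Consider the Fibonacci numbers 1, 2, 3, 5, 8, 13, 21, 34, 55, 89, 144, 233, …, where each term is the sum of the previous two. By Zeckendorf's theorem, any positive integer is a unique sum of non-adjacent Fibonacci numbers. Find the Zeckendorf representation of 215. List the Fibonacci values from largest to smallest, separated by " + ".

Greedily peel off the largest Fibonacci term at each step:
215: greatest Fibonacci not exceeding it is 144, leaving 71
71: greatest Fibonacci not exceeding it is 55, leaving 16
16: greatest Fibonacci not exceeding it is 13, leaving 3
3: greatest Fibonacci not exceeding it is 3, leaving 0
So 215 = 144 + 55 + 13 + 3, with no two terms consecutive in the sequence.

144 + 55 + 13 + 3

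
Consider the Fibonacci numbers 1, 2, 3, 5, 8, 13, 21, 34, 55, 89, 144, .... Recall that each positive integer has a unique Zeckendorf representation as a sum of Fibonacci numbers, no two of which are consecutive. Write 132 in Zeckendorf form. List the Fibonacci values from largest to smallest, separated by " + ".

89 + 34 + 8 + 1

132: greatest Fibonacci not exceeding it is 89, leaving 43
43: greatest Fibonacci not exceeding it is 34, leaving 9
9: greatest Fibonacci not exceeding it is 8, leaving 1
1: greatest Fibonacci not exceeding it is 1, leaving 0
So 132 = 89 + 34 + 8 + 1, with no two terms consecutive in the sequence.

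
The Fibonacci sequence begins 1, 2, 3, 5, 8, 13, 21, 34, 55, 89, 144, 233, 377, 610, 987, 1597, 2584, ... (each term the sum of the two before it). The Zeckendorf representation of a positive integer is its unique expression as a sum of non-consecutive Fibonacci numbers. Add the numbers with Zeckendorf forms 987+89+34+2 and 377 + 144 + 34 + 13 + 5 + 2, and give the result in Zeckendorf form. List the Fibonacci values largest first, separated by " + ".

The two numbers are 1112 and 575, so their sum is 1687.
Repeatedly subtract the largest Fibonacci number that fits:
1687 − 1597 = 90
90 − 89 = 1
1 − 1 = 0

1597 + 89 + 1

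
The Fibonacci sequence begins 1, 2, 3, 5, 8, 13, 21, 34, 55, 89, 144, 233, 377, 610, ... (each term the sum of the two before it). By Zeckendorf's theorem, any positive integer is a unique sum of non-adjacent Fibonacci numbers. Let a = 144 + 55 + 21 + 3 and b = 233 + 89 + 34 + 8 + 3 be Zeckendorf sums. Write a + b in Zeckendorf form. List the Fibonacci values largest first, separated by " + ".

377 + 144 + 55 + 13 + 1

The two numbers are 223 and 367, so their sum is 590.
Greedy algorithm:
590 − 377 = 213
213 − 144 = 69
69 − 55 = 14
14 − 13 = 1
1 − 1 = 0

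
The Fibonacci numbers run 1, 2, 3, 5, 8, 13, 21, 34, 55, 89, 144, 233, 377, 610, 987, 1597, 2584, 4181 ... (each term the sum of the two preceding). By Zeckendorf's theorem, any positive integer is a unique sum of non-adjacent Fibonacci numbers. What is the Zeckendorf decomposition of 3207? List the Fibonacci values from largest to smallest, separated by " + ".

2584 + 610 + 13

take 2584 (≤ 3207); 3207 − 2584 = 623
take 610 (≤ 623); 623 − 610 = 13
take 13 (≤ 13); 13 − 13 = 0
So 3207 = 2584 + 610 + 13, with no two terms consecutive in the sequence.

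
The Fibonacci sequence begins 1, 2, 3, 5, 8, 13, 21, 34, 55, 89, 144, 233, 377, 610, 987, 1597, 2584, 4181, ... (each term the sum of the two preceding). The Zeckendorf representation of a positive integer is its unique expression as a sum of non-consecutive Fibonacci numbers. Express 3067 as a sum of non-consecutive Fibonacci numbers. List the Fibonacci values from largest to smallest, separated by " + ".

2584 + 377 + 89 + 13 + 3 + 1

take 2584 (≤ 3067); 3067 − 2584 = 483
take 377 (≤ 483); 483 − 377 = 106
take 89 (≤ 106); 106 − 89 = 17
take 13 (≤ 17); 17 − 13 = 4
take 3 (≤ 4); 4 − 3 = 1
take 1 (≤ 1); 1 − 1 = 0
So 3067 = 2584 + 377 + 89 + 13 + 3 + 1, with no two terms consecutive in the sequence.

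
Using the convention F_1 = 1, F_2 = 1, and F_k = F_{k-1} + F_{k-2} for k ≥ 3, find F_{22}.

Iterating the recurrence up to F_{18} = 2584 and F_{17} = 1597:
F_{19} = F_{18} + F_{17} = 2584 + 1597 = 4181
F_{20} = F_{19} + F_{18} = 4181 + 2584 = 6765
F_{21} = F_{20} + F_{19} = 6765 + 4181 = 10946
F_{22} = F_{21} + F_{20} = 10946 + 6765 = 17711

17711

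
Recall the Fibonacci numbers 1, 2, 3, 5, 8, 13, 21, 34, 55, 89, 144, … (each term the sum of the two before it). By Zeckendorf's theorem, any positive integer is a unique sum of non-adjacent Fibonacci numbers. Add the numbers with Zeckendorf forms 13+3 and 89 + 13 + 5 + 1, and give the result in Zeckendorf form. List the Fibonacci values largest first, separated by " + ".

89 + 34 + 1

The two numbers are 16 and 108, so their sum is 124.
Repeatedly subtract the largest Fibonacci number that fits:
89 ≤ 124 < 144, so take 89; remainder 35
34 ≤ 35 < 55, so take 34; remainder 1
1 ≤ 1 < 2, so take 1; remainder 0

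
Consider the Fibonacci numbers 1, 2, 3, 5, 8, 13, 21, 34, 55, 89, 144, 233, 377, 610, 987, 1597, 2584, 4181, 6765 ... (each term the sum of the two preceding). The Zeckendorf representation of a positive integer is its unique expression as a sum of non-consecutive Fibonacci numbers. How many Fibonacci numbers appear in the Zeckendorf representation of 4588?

5

4588: greatest Fibonacci not exceeding it is 4181, leaving 407
407: greatest Fibonacci not exceeding it is 377, leaving 30
30: greatest Fibonacci not exceeding it is 21, leaving 9
9: greatest Fibonacci not exceeding it is 8, leaving 1
1: greatest Fibonacci not exceeding it is 1, leaving 0
4588 = 4181 + 377 + 21 + 8 + 1, which has 5 terms.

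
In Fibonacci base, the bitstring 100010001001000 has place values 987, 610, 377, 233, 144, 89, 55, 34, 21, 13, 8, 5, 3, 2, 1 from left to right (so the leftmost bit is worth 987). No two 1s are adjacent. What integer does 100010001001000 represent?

Summing the place values of the 1 bits: 987 + 144 + 21 + 5 = 1157.

1157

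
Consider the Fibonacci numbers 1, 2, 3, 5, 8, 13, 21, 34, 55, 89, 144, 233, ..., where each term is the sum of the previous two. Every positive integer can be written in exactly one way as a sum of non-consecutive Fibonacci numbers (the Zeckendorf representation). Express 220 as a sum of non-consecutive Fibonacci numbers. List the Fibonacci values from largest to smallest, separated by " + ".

144 + 55 + 21

largest Fibonacci ≤ 220 is 144; 220 − 144 = 76
largest Fibonacci ≤ 76 is 55; 76 − 55 = 21
largest Fibonacci ≤ 21 is 21; 21 − 21 = 0
So 220 = 144 + 55 + 21, with no two terms consecutive in the sequence.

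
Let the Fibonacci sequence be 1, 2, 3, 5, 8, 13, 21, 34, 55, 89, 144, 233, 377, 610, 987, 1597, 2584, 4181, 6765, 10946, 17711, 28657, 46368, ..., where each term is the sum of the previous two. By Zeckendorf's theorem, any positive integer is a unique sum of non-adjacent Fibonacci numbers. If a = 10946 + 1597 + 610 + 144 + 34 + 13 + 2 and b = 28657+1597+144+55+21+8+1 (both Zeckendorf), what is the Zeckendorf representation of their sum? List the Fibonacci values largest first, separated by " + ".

28657 + 10946 + 4181 + 34 + 8 + 3

The two numbers are 13346 and 30483, so their sum is 43829.
Greedily peel off the largest Fibonacci term at each step:
28657 ≤ 43829 < 46368, so take 28657; remainder 15172
10946 ≤ 15172 < 17711, so take 10946; remainder 4226
4181 ≤ 4226 < 6765, so take 4181; remainder 45
34 ≤ 45 < 55, so take 34; remainder 11
8 ≤ 11 < 13, so take 8; remainder 3
3 ≤ 3 < 5, so take 3; remainder 0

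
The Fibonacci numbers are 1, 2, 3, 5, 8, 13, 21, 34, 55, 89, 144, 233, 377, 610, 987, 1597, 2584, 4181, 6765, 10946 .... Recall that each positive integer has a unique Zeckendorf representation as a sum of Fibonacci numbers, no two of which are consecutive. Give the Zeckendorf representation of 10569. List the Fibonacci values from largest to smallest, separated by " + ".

6765 + 2584 + 987 + 233

10569 − 6765 = 3804
3804 − 2584 = 1220
1220 − 987 = 233
233 − 233 = 0
So 10569 = 6765 + 2584 + 987 + 233, with no two terms consecutive in the sequence.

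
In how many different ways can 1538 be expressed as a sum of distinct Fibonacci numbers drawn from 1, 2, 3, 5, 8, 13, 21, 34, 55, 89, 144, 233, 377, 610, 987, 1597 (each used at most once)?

Starting from the Zeckendorf form and repeatedly splitting a term F_k into F_{k−1} + F_{k−2} (when neither is already used) reaches every representation.
1538 = 987+377+144+21+8+1 = 987+377+144+21+5+3+1 = 987+377+89+55+21+8+1 = … (12 more), for 15 in all.

15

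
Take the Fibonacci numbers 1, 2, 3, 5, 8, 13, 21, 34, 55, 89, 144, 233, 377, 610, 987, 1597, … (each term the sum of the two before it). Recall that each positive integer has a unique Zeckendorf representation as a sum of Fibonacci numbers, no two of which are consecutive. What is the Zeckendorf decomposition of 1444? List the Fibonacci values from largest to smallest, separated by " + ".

1444: greatest Fibonacci not exceeding it is 987, leaving 457
457: greatest Fibonacci not exceeding it is 377, leaving 80
80: greatest Fibonacci not exceeding it is 55, leaving 25
25: greatest Fibonacci not exceeding it is 21, leaving 4
4: greatest Fibonacci not exceeding it is 3, leaving 1
1: greatest Fibonacci not exceeding it is 1, leaving 0
So 1444 = 987 + 377 + 55 + 21 + 3 + 1, with no two terms consecutive in the sequence.

987 + 377 + 55 + 21 + 3 + 1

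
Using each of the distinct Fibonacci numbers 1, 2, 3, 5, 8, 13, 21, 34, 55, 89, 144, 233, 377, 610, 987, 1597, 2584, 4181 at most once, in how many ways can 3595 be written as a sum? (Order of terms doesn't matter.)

41

3595 = 2584+987+21+3 = 2584+987+21+2+1 = 2584+987+13+8+3 = … (38 more), for 41 in all.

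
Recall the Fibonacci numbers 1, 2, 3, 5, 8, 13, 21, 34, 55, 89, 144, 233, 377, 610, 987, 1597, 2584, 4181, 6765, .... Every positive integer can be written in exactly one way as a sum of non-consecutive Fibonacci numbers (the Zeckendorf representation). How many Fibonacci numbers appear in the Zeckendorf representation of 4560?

subtract 4181 from 4560: 379 remains
subtract 377 from 379: 2 remains
subtract 2 from 2: 0 remains
4560 = 4181 + 377 + 2, which has 3 terms.

3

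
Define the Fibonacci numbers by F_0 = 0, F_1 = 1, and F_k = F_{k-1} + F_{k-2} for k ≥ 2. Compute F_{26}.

121393

Iterating the recurrence up to F_{20} = 6765 and F_{19} = 4181:
F_{21} = F_{20} + F_{19} = 6765 + 4181 = 10946
F_{22} = F_{21} + F_{20} = 10946 + 6765 = 17711
F_{23} = F_{22} + F_{21} = 17711 + 10946 = 28657
F_{24} = F_{23} + F_{22} = 28657 + 17711 = 46368
F_{25} = F_{24} + F_{23} = 46368 + 28657 = 75025
F_{26} = F_{25} + F_{24} = 75025 + 46368 = 121393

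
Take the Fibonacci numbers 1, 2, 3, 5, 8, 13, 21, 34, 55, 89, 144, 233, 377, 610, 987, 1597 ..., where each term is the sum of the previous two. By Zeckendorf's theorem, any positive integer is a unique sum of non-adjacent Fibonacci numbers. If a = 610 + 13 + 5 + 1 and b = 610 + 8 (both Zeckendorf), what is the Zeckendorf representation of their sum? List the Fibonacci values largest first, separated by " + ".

The two numbers are 629 and 618, so their sum is 1247.
Greedy algorithm:
subtract 987 from 1247: 260 remains
subtract 233 from 260: 27 remains
subtract 21 from 27: 6 remains
subtract 5 from 6: 1 remains
subtract 1 from 1: 0 remains

987 + 233 + 21 + 5 + 1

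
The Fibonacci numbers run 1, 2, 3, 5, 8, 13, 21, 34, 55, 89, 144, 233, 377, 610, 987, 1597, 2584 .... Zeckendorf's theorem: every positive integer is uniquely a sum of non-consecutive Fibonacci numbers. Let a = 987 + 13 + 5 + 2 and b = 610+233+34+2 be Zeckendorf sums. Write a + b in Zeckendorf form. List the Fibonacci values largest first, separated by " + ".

1597 + 233 + 55 + 1

The two numbers are 1007 and 879, so their sum is 1886.
1886: greatest Fibonacci not exceeding it is 1597, leaving 289
289: greatest Fibonacci not exceeding it is 233, leaving 56
56: greatest Fibonacci not exceeding it is 55, leaving 1
1: greatest Fibonacci not exceeding it is 1, leaving 0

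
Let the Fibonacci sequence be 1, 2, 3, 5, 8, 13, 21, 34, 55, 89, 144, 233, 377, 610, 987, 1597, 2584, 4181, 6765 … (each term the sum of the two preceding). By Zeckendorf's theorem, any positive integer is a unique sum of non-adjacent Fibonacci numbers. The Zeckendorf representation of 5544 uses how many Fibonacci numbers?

8

take 4181 (≤ 5544); 5544 − 4181 = 1363
take 987 (≤ 1363); 1363 − 987 = 376
take 233 (≤ 376); 376 − 233 = 143
take 89 (≤ 143); 143 − 89 = 54
take 34 (≤ 54); 54 − 34 = 20
take 13 (≤ 20); 20 − 13 = 7
take 5 (≤ 7); 7 − 5 = 2
take 2 (≤ 2); 2 − 2 = 0
5544 = 4181 + 987 + 233 + 89 + 34 + 13 + 5 + 2, which has 8 terms.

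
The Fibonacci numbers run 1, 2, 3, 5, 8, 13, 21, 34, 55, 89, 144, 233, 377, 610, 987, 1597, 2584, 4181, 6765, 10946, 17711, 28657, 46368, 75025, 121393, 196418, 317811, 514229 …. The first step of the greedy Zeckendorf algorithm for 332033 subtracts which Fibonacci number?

317811 ≤ 332033 < 514229, so the largest Fibonacci number not exceeding 332033 is 317811.

317811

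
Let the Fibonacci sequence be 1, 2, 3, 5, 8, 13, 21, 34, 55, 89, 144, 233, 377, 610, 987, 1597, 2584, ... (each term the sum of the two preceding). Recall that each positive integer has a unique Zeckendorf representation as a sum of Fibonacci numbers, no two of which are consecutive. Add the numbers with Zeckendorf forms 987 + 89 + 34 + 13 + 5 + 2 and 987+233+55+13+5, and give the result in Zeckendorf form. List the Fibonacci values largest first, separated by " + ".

1597 + 610 + 144 + 55 + 13 + 3 + 1

The two numbers are 1130 and 1293, so their sum is 2423.
Repeatedly subtract the largest Fibonacci number that fits:
2423 − 1597 = 826
826 − 610 = 216
216 − 144 = 72
72 − 55 = 17
17 − 13 = 4
4 − 3 = 1
1 − 1 = 0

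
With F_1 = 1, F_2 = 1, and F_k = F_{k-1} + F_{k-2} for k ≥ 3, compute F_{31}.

Iterating the recurrence up to F_{23} = 28657 and F_{22} = 17711:
F_{24} = F_{23} + F_{22} = 28657 + 17711 = 46368
F_{25} = F_{24} + F_{23} = 46368 + 28657 = 75025
F_{26} = F_{25} + F_{24} = 75025 + 46368 = 121393
F_{27} = F_{26} + F_{25} = 121393 + 75025 = 196418
F_{28} = F_{27} + F_{26} = 196418 + 121393 = 317811
F_{29} = F_{28} + F_{27} = 317811 + 196418 = 514229
F_{30} = F_{29} + F_{28} = 514229 + 317811 = 832040
F_{31} = F_{30} + F_{29} = 832040 + 514229 = 1346269

1346269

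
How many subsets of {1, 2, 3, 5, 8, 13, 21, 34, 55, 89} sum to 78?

5

Starting from the Zeckendorf form and repeatedly splitting a term F_k into F_{k−1} + F_{k−2} (when neither is already used) reaches every representation.
78 = 55+21+2 = 55+13+8+2 = 55+13+5+3+2 = … (2 more), for 5 in all.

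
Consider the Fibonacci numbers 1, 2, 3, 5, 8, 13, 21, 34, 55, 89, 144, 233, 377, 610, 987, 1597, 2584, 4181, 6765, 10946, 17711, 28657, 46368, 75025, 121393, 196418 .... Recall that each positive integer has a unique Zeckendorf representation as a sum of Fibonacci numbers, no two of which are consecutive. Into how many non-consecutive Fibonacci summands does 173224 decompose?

8

largest Fibonacci ≤ 173224 is 121393; 173224 − 121393 = 51831
largest Fibonacci ≤ 51831 is 46368; 51831 − 46368 = 5463
largest Fibonacci ≤ 5463 is 4181; 5463 − 4181 = 1282
largest Fibonacci ≤ 1282 is 987; 1282 − 987 = 295
largest Fibonacci ≤ 295 is 233; 295 − 233 = 62
largest Fibonacci ≤ 62 is 55; 62 − 55 = 7
largest Fibonacci ≤ 7 is 5; 7 − 5 = 2
largest Fibonacci ≤ 2 is 2; 2 − 2 = 0
173224 = 121393 + 46368 + 4181 + 987 + 233 + 55 + 5 + 2, which has 8 terms.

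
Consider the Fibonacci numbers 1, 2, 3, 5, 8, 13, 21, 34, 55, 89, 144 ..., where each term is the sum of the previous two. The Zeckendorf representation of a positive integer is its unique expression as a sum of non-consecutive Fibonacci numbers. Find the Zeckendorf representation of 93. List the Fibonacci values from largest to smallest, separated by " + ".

89 + 3 + 1

89 ≤ 93 < 144, so take 89; remainder 4
3 ≤ 4 < 5, so take 3; remainder 1
1 ≤ 1 < 2, so take 1; remainder 0
So 93 = 89 + 3 + 1, with no two terms consecutive in the sequence.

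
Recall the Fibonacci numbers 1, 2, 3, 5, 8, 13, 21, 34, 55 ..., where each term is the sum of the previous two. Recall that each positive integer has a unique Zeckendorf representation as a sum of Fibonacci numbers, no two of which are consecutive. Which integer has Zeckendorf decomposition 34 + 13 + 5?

34 + 13 + 5 = 52.

52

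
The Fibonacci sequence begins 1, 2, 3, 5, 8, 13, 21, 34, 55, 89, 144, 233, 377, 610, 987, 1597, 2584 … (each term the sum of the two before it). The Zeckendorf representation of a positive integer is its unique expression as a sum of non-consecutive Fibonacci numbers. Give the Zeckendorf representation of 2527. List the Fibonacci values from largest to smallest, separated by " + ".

1597 + 610 + 233 + 55 + 21 + 8 + 3

Greedily peel off the largest Fibonacci term at each step:
subtract 1597 from 2527: 930 remains
subtract 610 from 930: 320 remains
subtract 233 from 320: 87 remains
subtract 55 from 87: 32 remains
subtract 21 from 32: 11 remains
subtract 8 from 11: 3 remains
subtract 3 from 3: 0 remains
So 2527 = 1597 + 610 + 233 + 55 + 21 + 8 + 3, with no two terms consecutive in the sequence.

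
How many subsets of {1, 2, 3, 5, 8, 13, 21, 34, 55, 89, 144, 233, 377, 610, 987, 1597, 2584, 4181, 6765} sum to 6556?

52

Starting from the Zeckendorf form and repeatedly splitting a term F_k into F_{k−1} + F_{k−2} (when neither is already used) reaches every representation.
6556 = 4181+1597+610+144+21+3 = 4181+1597+610+144+21+2+1 = 4181+1597+610+144+13+8+3 = … (49 more), for 52 in all.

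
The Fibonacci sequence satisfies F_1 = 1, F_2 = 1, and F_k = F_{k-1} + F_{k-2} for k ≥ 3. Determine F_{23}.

Iterating the recurrence up to F_{17} = 1597 and F_{16} = 987:
F_{18} = F_{17} + F_{16} = 1597 + 987 = 2584
F_{19} = F_{18} + F_{17} = 2584 + 1597 = 4181
F_{20} = F_{19} + F_{18} = 4181 + 2584 = 6765
F_{21} = F_{20} + F_{19} = 6765 + 4181 = 10946
F_{22} = F_{21} + F_{20} = 10946 + 6765 = 17711
F_{23} = F_{22} + F_{21} = 17711 + 10946 = 28657

28657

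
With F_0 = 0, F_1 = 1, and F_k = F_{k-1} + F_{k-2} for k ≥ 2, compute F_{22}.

Iterating the recurrence up to F_{18} = 2584 and F_{17} = 1597:
F_{19} = F_{18} + F_{17} = 2584 + 1597 = 4181
F_{20} = F_{19} + F_{18} = 4181 + 2584 = 6765
F_{21} = F_{20} + F_{19} = 6765 + 4181 = 10946
F_{22} = F_{21} + F_{20} = 10946 + 6765 = 17711

17711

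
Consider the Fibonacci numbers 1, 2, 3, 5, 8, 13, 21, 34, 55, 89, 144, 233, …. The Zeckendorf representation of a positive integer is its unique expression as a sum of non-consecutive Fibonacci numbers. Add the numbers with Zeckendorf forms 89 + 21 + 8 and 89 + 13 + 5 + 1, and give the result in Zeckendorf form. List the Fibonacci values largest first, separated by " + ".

144 + 55 + 21 + 5 + 1

The two numbers are 118 and 108, so their sum is 226.
Greedy algorithm:
144 ≤ 226 < 233, so take 144; remainder 82
55 ≤ 82 < 89, so take 55; remainder 27
21 ≤ 27 < 34, so take 21; remainder 6
5 ≤ 6 < 8, so take 5; remainder 1
1 ≤ 1 < 2, so take 1; remainder 0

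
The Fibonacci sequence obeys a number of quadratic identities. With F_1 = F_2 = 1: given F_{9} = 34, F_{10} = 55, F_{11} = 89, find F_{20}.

6765

By the addition formula F_{m+n} = F_m F_{n+1} + F_{m−1} F_n with m=10, n=10: F_{20} = 55·89 + 34·55 = 4895 + 1870 = 6765.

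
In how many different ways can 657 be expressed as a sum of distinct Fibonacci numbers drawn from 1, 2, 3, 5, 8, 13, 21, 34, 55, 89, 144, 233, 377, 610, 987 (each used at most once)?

17

Each representation comes from the Zeckendorf form by replacing some F_k with F_{k−1} + F_{k−2} where possible.
657 = 610+34+13 = 610+34+8+5 = 377+233+34+13 = … (14 more), for 17 in all.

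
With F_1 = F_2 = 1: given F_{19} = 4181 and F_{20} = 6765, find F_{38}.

39088169

By the doubling identity F_{2k} = F_k(2F_{k+1} − F_k): F_{38} = 4181·(2·6765 − 4181) = 4181·9349 = 39088169.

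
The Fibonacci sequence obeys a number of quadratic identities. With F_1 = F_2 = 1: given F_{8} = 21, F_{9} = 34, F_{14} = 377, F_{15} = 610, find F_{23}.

By the addition formula F_{m+n} = F_m F_{n+1} + F_{m−1} F_n with m=15, n=8: F_{23} = 610·34 + 377·21 = 20740 + 7917 = 28657.

28657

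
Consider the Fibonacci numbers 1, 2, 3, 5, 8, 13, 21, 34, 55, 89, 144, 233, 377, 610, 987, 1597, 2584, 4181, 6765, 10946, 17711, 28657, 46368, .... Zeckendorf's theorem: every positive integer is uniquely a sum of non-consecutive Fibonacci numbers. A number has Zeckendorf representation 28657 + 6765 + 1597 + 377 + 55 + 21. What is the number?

28657 + 6765 + 1597 + 377 + 55 + 21 = 37472.

37472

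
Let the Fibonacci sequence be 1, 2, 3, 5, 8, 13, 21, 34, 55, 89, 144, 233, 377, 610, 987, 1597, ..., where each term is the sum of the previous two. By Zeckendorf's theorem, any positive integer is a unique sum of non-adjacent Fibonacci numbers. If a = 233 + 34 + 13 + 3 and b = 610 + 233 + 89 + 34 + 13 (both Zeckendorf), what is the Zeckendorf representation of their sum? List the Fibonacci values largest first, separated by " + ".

987 + 233 + 34 + 8

The two numbers are 283 and 979, so their sum is 1262.
Greedy algorithm:
1262 − 987 = 275
275 − 233 = 42
42 − 34 = 8
8 − 8 = 0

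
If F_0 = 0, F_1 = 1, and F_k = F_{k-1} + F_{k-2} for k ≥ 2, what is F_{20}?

Iterating the recurrence up to F_{13} = 233 and F_{12} = 144:
F_{14} = F_{13} + F_{12} = 233 + 144 = 377
F_{15} = F_{14} + F_{13} = 377 + 233 = 610
F_{16} = F_{15} + F_{14} = 610 + 377 = 987
F_{17} = F_{16} + F_{15} = 987 + 610 = 1597
F_{18} = F_{17} + F_{16} = 1597 + 987 = 2584
F_{19} = F_{18} + F_{17} = 2584 + 1597 = 4181
F_{20} = F_{19} + F_{18} = 4181 + 2584 = 6765

6765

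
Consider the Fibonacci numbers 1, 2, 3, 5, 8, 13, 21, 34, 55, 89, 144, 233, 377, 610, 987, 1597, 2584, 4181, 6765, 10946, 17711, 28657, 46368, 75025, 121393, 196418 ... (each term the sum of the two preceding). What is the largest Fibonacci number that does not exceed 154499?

121393

121393 ≤ 154499 < 196418, so the largest Fibonacci number not exceeding 154499 is 121393.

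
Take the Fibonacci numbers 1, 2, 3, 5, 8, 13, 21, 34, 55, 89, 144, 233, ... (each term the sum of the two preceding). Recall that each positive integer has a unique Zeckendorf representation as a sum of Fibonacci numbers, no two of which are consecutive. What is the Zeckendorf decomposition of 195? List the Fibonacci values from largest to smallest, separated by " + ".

Greedily peel off the largest Fibonacci term at each step:
largest Fibonacci ≤ 195 is 144; 195 − 144 = 51
largest Fibonacci ≤ 51 is 34; 51 − 34 = 17
largest Fibonacci ≤ 17 is 13; 17 − 13 = 4
largest Fibonacci ≤ 4 is 3; 4 − 3 = 1
largest Fibonacci ≤ 1 is 1; 1 − 1 = 0
So 195 = 144 + 34 + 13 + 3 + 1, with no two terms consecutive in the sequence.

144 + 34 + 13 + 3 + 1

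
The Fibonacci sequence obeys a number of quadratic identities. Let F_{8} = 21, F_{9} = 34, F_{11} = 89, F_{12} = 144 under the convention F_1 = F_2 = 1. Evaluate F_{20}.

By the addition formula F_{m+n} = F_m F_{n+1} + F_{m−1} F_n with m=12, n=8: F_{20} = 144·34 + 89·21 = 4896 + 1869 = 6765.

6765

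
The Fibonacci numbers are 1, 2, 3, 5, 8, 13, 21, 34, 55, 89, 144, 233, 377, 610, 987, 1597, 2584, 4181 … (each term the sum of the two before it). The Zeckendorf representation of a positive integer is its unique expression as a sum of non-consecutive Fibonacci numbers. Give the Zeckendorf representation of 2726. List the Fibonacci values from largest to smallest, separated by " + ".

2584 + 89 + 34 + 13 + 5 + 1

Repeatedly subtract the largest Fibonacci number that fits:
2726: greatest Fibonacci not exceeding it is 2584, leaving 142
142: greatest Fibonacci not exceeding it is 89, leaving 53
53: greatest Fibonacci not exceeding it is 34, leaving 19
19: greatest Fibonacci not exceeding it is 13, leaving 6
6: greatest Fibonacci not exceeding it is 5, leaving 1
1: greatest Fibonacci not exceeding it is 1, leaving 0
So 2726 = 2584 + 89 + 34 + 13 + 5 + 1, with no two terms consecutive in the sequence.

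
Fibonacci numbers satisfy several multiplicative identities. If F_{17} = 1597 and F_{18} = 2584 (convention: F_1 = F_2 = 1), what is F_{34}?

5702887

By the doubling identity F_{2k} = F_k(2F_{k+1} − F_k): F_{34} = 1597·(2·2584 − 1597) = 1597·3571 = 5702887.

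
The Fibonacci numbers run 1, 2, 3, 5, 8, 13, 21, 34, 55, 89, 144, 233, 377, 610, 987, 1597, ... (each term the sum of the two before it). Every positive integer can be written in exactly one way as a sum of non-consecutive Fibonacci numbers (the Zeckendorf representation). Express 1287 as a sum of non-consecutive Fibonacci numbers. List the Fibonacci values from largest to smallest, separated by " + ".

987 ≤ 1287 < 1597, so take 987; remainder 300
233 ≤ 300 < 377, so take 233; remainder 67
55 ≤ 67 < 89, so take 55; remainder 12
8 ≤ 12 < 13, so take 8; remainder 4
3 ≤ 4 < 5, so take 3; remainder 1
1 ≤ 1 < 2, so take 1; remainder 0
So 1287 = 987 + 233 + 55 + 8 + 3 + 1, with no two terms consecutive in the sequence.

987 + 233 + 55 + 8 + 3 + 1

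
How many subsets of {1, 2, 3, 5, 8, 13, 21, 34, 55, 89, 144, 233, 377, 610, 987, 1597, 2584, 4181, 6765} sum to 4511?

Each representation comes from the Zeckendorf form by replacing some F_k with F_{k−1} + F_{k−2} where possible.
4511 = 4181+233+89+8 = 4181+233+89+5+3 = 4181+233+55+34+8 = 4181+233+89+5+2+1 = … (47 more), for 51 in all.

51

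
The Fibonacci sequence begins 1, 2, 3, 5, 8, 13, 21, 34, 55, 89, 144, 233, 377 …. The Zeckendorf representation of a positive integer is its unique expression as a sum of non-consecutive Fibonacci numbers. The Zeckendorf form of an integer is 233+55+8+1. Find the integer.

297

233+55+8+1 = 297.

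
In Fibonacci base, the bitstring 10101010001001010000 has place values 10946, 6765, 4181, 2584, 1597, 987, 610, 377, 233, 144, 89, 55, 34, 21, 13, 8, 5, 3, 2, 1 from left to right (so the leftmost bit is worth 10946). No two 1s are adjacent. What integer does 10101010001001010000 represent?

17452

Summing the place values of the 1 bits: 10946 + 4181 + 1597 + 610 + 89 + 21 + 8 = 17452.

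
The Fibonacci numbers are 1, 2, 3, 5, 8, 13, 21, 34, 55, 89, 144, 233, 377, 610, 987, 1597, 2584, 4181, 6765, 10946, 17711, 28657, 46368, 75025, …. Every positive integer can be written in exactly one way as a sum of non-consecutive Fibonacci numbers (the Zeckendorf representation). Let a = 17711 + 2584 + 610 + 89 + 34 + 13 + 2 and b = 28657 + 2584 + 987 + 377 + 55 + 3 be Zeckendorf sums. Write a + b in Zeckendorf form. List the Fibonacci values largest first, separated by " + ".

46368 + 6765 + 377 + 144 + 34 + 13 + 5

The two numbers are 21043 and 32663, so their sum is 53706.
Repeatedly subtract the largest Fibonacci number that fits:
53706 − 46368 = 7338
7338 − 6765 = 573
573 − 377 = 196
196 − 144 = 52
52 − 34 = 18
18 − 13 = 5
5 − 5 = 0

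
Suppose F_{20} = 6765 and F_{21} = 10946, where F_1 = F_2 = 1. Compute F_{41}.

By F_{2k+1} = F_k² + F_{k+1}²: F_{41} = 6765² + 10946² = 45765225 + 119814916 = 165580141.

165580141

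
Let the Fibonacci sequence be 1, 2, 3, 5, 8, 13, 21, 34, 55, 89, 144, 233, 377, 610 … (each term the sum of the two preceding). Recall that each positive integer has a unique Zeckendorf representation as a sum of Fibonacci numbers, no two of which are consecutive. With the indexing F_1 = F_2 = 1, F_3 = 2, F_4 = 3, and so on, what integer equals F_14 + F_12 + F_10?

576

F_14 + F_12 + F_10 = 377 + 144 + 55 = 576.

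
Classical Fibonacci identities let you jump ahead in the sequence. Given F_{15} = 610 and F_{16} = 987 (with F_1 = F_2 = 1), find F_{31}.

By F_{2k+1} = F_k² + F_{k+1}²: F_{31} = 610² + 987² = 372100 + 974169 = 1346269.

1346269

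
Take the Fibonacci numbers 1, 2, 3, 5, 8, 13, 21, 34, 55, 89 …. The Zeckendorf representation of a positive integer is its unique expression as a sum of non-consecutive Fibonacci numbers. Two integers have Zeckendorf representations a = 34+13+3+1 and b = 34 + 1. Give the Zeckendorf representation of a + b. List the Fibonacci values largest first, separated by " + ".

55 + 21 + 8 + 2

The two numbers are 51 and 35, so their sum is 86.
Greedily peel off the largest Fibonacci term at each step:
take 55 (≤ 86); 86 − 55 = 31
take 21 (≤ 31); 31 − 21 = 10
take 8 (≤ 10); 10 − 8 = 2
take 2 (≤ 2); 2 − 2 = 0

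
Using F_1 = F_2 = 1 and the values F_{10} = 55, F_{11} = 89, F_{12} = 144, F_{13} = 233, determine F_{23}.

By the addition formula F_{m+n} = F_m F_{n+1} + F_{m−1} F_n with m=13, n=10: F_{23} = 233·89 + 144·55 = 20737 + 7920 = 28657.

28657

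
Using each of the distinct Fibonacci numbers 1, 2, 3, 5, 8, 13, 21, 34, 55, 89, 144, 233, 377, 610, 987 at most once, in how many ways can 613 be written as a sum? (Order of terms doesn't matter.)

Starting from the Zeckendorf form and repeatedly splitting a term F_k into F_{k−1} + F_{k−2} (when neither is already used) reaches every representation.
613 = 610+3 = 610+2+1 = 377+233+3 = 377+233+2+1 = … (8 more), for 12 in all.

12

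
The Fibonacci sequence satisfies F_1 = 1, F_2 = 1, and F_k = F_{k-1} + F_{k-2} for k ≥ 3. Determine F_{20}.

Iterating the recurrence up to F_{13} = 233 and F_{12} = 144:
F_{14} = F_{13} + F_{12} = 233 + 144 = 377
F_{15} = F_{14} + F_{13} = 377 + 233 = 610
F_{16} = F_{15} + F_{14} = 610 + 377 = 987
F_{17} = F_{16} + F_{15} = 987 + 610 = 1597
F_{18} = F_{17} + F_{16} = 1597 + 987 = 2584
F_{19} = F_{18} + F_{17} = 2584 + 1597 = 4181
F_{20} = F_{19} + F_{18} = 4181 + 2584 = 6765

6765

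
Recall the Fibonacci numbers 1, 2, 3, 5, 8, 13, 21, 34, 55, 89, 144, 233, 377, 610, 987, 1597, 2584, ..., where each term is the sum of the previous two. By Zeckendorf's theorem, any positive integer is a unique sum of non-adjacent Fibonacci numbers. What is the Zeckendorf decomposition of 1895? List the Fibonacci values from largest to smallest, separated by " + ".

Greedy algorithm:
1597 ≤ 1895 < 2584, so take 1597; remainder 298
233 ≤ 298 < 377, so take 233; remainder 65
55 ≤ 65 < 89, so take 55; remainder 10
8 ≤ 10 < 13, so take 8; remainder 2
2 ≤ 2 < 3, so take 2; remainder 0
So 1895 = 1597 + 233 + 55 + 8 + 2, with no two terms consecutive in the sequence.

1597 + 233 + 55 + 8 + 2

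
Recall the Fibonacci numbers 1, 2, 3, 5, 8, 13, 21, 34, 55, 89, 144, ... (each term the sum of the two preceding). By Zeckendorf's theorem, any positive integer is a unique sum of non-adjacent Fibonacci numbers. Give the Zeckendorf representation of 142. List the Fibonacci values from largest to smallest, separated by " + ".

89 + 34 + 13 + 5 + 1

take 89 (≤ 142); 142 − 89 = 53
take 34 (≤ 53); 53 − 34 = 19
take 13 (≤ 19); 19 − 13 = 6
take 5 (≤ 6); 6 − 5 = 1
take 1 (≤ 1); 1 − 1 = 0
So 142 = 89 + 34 + 13 + 5 + 1, with no two terms consecutive in the sequence.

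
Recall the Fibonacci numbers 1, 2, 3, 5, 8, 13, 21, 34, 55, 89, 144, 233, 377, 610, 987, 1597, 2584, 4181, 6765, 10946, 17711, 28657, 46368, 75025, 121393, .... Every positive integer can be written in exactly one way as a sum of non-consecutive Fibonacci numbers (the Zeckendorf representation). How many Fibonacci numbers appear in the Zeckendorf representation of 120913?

10

Repeatedly subtract the largest Fibonacci number that fits:
75025 ≤ 120913 < 121393, so take 75025; remainder 45888
28657 ≤ 45888 < 46368, so take 28657; remainder 17231
10946 ≤ 17231 < 17711, so take 10946; remainder 6285
4181 ≤ 6285 < 6765, so take 4181; remainder 2104
1597 ≤ 2104 < 2584, so take 1597; remainder 507
377 ≤ 507 < 610, so take 377; remainder 130
89 ≤ 130 < 144, so take 89; remainder 41
34 ≤ 41 < 55, so take 34; remainder 7
5 ≤ 7 < 8, so take 5; remainder 2
2 ≤ 2 < 3, so take 2; remainder 0
120913 = 75025 + 28657 + 10946 + 4181 + 1597 + 377 + 89 + 34 + 5 + 2, which has 10 terms.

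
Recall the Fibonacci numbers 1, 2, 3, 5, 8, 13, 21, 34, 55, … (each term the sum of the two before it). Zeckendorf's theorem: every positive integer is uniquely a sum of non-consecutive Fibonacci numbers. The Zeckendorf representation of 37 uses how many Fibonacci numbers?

Greedy algorithm:
37 − 34 = 3
3 − 3 = 0
37 = 34 + 3, which has 2 terms.

2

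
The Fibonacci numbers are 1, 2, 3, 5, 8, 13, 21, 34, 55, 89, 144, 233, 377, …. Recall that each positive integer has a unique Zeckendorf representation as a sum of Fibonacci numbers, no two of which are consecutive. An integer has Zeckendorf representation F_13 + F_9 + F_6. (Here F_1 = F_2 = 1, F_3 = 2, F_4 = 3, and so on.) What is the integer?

275

F_13 + F_9 + F_6 = 233 + 34 + 8 = 275.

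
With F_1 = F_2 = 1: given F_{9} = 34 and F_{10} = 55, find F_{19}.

By F_{2k+1} = F_k² + F_{k+1}²: F_{19} = 34² + 55² = 1156 + 3025 = 4181.

4181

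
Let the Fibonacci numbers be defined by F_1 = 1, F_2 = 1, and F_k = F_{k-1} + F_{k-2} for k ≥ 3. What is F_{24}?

46368

Iterating the recurrence up to F_{18} = 2584 and F_{17} = 1597:
F_{19} = F_{18} + F_{17} = 2584 + 1597 = 4181
F_{20} = F_{19} + F_{18} = 4181 + 2584 = 6765
F_{21} = F_{20} + F_{19} = 6765 + 4181 = 10946
F_{22} = F_{21} + F_{20} = 10946 + 6765 = 17711
F_{23} = F_{22} + F_{21} = 17711 + 10946 = 28657
F_{24} = F_{23} + F_{22} = 28657 + 17711 = 46368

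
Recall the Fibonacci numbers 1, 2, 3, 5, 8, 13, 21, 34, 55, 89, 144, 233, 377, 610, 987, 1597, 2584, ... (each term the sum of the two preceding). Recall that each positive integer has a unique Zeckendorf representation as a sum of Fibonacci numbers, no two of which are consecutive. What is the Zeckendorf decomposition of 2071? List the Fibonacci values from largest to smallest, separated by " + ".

1597 + 377 + 89 + 8

Repeatedly subtract the largest Fibonacci number that fits:
2071 − 1597 = 474
474 − 377 = 97
97 − 89 = 8
8 − 8 = 0
So 2071 = 1597 + 377 + 89 + 8, with no two terms consecutive in the sequence.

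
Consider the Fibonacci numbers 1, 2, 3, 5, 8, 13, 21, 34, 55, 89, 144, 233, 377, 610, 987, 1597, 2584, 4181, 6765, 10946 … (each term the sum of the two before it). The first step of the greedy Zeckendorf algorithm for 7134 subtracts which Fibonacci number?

6765

6765 ≤ 7134 < 10946, so the largest Fibonacci number not exceeding 7134 is 6765.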